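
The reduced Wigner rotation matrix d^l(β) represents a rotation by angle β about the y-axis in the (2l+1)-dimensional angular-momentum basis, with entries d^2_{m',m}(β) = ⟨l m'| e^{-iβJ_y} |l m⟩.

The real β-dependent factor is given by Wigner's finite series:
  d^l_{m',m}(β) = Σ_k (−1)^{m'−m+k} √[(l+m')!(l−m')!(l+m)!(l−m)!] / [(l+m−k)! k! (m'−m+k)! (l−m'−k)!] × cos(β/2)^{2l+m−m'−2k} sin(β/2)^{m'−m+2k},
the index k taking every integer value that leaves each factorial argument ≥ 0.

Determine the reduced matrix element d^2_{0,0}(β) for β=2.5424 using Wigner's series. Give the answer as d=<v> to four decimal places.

d^2_{0,0}(β=2.5424) via Wigner's sum:
c=cos(2.5424/2)=0.295135, s=sin(2.5424/2)=0.955456; N=√[2·2·2·2]=4.000000
k∈{0,1,2} keeps every argument non-negative
  k=0: (−1)^0·4.0000/(4)·0.2951^4·0.9555^0 = +0.007587
  k=1: (−1)^1·4.0000/(1)·0.2951^2·0.9555^2 = -0.318069
  k=2: (−1)^2·4.0000/(4)·0.2951^0·0.9555^4 = +0.833378
d^2_{0,0}(2.5424) = +0.007587 -0.318069 +0.833378 = +0.522897

d=0.5229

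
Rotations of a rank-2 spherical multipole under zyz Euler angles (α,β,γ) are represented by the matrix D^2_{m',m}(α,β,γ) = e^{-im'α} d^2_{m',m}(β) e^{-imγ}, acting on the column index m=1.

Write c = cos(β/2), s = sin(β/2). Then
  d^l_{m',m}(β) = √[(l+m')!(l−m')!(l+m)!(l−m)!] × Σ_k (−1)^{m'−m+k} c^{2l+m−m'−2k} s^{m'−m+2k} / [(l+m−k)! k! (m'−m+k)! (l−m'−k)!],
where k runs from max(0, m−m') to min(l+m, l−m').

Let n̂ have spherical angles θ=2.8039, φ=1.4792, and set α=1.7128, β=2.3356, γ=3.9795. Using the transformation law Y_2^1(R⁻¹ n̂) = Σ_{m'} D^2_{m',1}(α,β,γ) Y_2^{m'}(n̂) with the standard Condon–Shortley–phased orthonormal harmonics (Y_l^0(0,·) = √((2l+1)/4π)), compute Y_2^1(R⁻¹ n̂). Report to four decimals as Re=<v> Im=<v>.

Need the full column D^2_{m',1} for m'=−2..2 at α=1.7128, β=2.3356, γ=3.9795.
cos(β/2)=0.392176, sin(β/2)=0.919890
d^2_{-2,1}: single k=3 term ⇒ +0.610547;  D = +0.519258-0.321153i
d^2_{-1,1}: k∈[2..3] ⇒ +0.390442 -0.716051 = -0.325609;  D = +0.208741+0.249897i
d^2_{0,1}: k∈[1..2] ⇒ +0.135911 -0.747764 = -0.611853;  D = +0.409342-0.454757i
d^2_{1,1}: k∈[0..1] ⇒ +0.023655 -0.390442 = -0.366786;  D = -0.304597-0.204335i
d^2_{2,1}: single k=0 term ⇒ -0.110971;  D = -0.048157+0.099978i
Y_2^{m'}(θ=2.8039,φ=1.4792) and Σ D·Y over m':
  (+0.5193-0.3212i)·(-0.0417-0.0077i)  (+0.2087+0.2499i)·(-0.0221+0.2405i)  (+0.4093-0.4548i)·(+0.5269+0.0000i)  (-0.3046-0.2043i)·(+0.0221+0.2405i)  (-0.0482+0.1000i)·(-0.0417+0.0077i)
Y_2^1(R⁻¹ n̂) = +0.170503-0.267870i

Re=0.1705 Im=-0.2679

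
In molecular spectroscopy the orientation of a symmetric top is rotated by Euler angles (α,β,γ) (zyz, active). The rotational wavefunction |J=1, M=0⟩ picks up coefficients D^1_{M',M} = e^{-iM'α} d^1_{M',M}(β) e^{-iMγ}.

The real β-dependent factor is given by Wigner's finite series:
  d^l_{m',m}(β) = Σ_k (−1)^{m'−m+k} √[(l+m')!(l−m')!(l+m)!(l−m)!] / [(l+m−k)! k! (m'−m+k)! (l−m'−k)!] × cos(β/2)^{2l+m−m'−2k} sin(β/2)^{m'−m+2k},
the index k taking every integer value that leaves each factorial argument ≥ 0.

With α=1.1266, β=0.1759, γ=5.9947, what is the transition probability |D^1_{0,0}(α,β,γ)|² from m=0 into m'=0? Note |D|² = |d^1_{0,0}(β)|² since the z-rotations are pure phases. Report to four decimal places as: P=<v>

P=0.9694

Split into d^1_{0,0}(β=0.1759) × two z-phases.
With c≡cos(β/2)=0.996135 and s≡sin(β/2)=0.087837, N=[1·1·1·1]^{1/2}=1.000000
Admissible k: 0..1 (factorial args all ≥0)
  k=0: (−1)^0·1.0000/(1)·0.9961^2·0.0878^0 = +0.992285
  k=1: (−1)^1·1.0000/(1)·0.9961^0·0.0878^2 = -0.007715
d^1_{0,0}(0.1759) = +0.992285 -0.007715 = +0.984569
|D^1_{0,0}|² = |d^1_{0,0}(β)|² = (+0.984569)² = 0.969377 (the z-rotation phases have unit modulus)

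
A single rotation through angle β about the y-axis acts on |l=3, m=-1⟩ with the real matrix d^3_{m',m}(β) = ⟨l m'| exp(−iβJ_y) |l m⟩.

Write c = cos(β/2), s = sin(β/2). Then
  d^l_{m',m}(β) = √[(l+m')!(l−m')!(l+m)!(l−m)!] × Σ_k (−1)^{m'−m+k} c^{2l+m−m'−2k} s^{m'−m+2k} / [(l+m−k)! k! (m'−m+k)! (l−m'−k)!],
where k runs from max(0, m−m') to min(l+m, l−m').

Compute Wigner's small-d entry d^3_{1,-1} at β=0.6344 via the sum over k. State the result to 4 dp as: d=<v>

d^3_{1,-1}(β=0.6344) via Wigner's sum:
c=cos(0.6344/2)=0.950112, s=sin(0.6344/2)=0.311907; N=√[24·2·2·24]=48.000000
k: max(0,(-1)−(1))=0 … min(3+(-1),3−(1))=2
  k=0: (−1)^2·48.0000/(8)·0.9501^4·0.3119^2 = +0.475667
  k=1: (−1)^3·48.0000/(6)·0.9501^2·0.3119^4 = -0.068351
  k=2: (−1)^4·48.0000/(48)·0.9501^0·0.3119^6 = +0.000921
d^3_{1,-1}(0.6344) = +0.475667 -0.068351 +0.000921 = +0.408237

d=0.4082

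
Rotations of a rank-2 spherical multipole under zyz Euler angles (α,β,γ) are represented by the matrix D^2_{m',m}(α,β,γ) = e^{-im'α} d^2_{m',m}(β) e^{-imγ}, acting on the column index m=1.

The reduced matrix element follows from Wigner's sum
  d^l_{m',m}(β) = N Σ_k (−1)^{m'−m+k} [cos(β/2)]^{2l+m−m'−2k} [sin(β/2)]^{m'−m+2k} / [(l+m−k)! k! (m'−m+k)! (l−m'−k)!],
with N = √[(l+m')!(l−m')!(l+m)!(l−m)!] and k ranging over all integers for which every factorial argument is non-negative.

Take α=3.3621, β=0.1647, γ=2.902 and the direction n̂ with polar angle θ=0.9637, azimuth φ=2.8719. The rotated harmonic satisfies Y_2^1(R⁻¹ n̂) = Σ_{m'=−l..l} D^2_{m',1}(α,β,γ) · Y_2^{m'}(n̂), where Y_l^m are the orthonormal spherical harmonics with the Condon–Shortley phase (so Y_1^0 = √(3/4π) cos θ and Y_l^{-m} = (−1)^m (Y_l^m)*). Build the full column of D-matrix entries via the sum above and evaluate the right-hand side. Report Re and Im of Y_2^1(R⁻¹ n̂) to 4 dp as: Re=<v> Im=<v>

Re=0.3661 Im=-0.1202

Need the full column D^2_{m',1} for m'=−2..2 at α=3.3621, β=0.1647, γ=2.902.
cos(β/2)=0.996611, sin(β/2)=0.082257
d^2_{-2,1}: single k=3 term ⇒ +0.001109;  D = -0.000862-0.000698i
d^2_{-1,1}: k∈[2..3] ⇒ +0.020161 -0.000046 = +0.020115;  D = +0.018024+0.008932i
d^2_{0,1}: k∈[1..2] ⇒ +0.199446 -0.001359 = +0.198087;  D = -0.192429-0.047008i
d^2_{1,1}: k∈[0..1] ⇒ +0.986513 -0.020161 = +0.966352;  D = +0.966176+0.018442i
d^2_{2,1}: single k=0 term ⇒ -0.162847;  D = +0.159555-0.032580i
Y_2^{m'}(θ=0.9637,φ=2.8719) and Σ D·Y over m':
  (-0.0009-0.0007i)·(+0.2236+0.1338i)  (+0.0180+0.0089i)·(-0.3489-0.0964i)  (-0.1924-0.0470i)·(-0.0075+0.0000i)  (+0.9662+0.0184i)·(+0.3489-0.0964i)  (+0.1596-0.0326i)·(+0.2236-0.1338i)
Y_2^1(R⁻¹ n̂) = +0.366086-0.120158i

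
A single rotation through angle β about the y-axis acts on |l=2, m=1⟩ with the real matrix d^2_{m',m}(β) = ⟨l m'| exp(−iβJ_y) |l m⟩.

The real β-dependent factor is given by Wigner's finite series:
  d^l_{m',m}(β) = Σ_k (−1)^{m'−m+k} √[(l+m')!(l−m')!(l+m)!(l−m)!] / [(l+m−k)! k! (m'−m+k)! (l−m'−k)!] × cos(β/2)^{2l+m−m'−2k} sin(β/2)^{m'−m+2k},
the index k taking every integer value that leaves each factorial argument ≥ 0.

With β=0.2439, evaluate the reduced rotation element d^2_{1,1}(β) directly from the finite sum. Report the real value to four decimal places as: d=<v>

d=0.9269

d^2_{1,1}(β=0.2439) via Wigner's sum:
Half-angle: c=0.992573, s=0.121648. N=√(6·1·6·1)=6.000000
k∈{0,1} keeps every argument non-negative
  k=0: (−1)^0·6.0000/(6)·0.9926^4·0.1216^0 = +0.970623
  k=1: (−1)^1·6.0000/(2)·0.9926^2·0.1216^2 = -0.043738
d^2_{1,1}(0.2439) = +0.970623 -0.043738 = +0.926885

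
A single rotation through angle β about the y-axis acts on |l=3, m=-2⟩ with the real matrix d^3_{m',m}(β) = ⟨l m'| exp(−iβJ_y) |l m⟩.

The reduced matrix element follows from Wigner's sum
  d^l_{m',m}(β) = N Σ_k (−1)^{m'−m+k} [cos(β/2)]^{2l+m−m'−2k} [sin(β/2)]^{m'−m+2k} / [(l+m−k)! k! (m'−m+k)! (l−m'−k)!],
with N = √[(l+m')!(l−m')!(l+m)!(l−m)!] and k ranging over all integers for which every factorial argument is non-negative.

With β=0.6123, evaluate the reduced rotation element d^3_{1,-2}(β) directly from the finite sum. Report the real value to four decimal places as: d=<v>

d^3_{1,-2}(β=0.6123) via Wigner's sum:
With c≡cos(β/2)=0.953501 and s≡sin(β/2)=0.301390, N=[24·2·1·120]^{1/2}=75.894664
k∈{0,1} keeps every argument non-negative
  k=0: (−1)^3·75.8947/(12)·0.9535^3·0.3014^3 = -0.150100
  k=1: (−1)^4·75.8947/(24)·0.9535^1·0.3014^5 = +0.007498
d^3_{1,-2}(0.6123) = -0.150100 +0.007498 = -0.142601

d=-0.1426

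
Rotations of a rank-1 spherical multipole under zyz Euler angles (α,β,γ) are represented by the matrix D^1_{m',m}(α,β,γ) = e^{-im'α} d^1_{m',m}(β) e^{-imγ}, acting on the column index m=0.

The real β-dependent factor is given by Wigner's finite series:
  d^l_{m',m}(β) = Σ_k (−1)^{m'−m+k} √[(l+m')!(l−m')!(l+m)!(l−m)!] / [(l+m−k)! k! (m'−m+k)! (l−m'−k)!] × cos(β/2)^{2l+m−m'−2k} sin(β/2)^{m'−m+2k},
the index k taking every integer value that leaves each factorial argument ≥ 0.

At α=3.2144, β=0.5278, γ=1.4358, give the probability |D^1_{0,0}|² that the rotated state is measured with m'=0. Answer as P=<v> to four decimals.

First d^1_{0,0}(β=0.5278), then the phase factors e^{-i(0)α} and e^{-i(0)γ}:
With c≡cos(β/2)=0.965380 and s≡sin(β/2)=0.260848, N=[1·1·1·1]^{1/2}=1.000000
k: max(0,(0)−(0))=0 … min(1+(0),1−(0))=1
  k=0: (−1)^0·1.0000/(1)·0.9654^2·0.2608^0 = +0.931959
  k=1: (−1)^1·1.0000/(1)·0.9654^0·0.2608^2 = -0.068041
d^1_{0,0}(0.5278) = +0.931959 -0.068041 = +0.863917
|D^1_{0,0}|² = |d^1_{0,0}(β)|² = (+0.863917)² = 0.746353 (the z-rotation phases have unit modulus)

P=0.7464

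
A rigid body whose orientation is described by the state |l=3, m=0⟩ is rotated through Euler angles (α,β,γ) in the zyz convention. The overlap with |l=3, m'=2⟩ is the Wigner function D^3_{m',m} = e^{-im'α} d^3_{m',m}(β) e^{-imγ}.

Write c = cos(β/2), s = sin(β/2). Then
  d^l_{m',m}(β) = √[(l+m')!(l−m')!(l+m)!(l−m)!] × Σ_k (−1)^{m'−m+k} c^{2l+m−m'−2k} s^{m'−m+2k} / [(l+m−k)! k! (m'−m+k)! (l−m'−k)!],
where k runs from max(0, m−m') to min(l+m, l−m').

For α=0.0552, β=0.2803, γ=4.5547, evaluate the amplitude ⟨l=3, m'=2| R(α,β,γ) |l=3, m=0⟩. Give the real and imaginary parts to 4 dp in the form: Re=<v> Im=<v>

Re=0.1001 Im=-0.0111

D^3_{2,0}(0.0552,0.2803,4.5547) = e^{-i·2·0.0552}·d^3_{2,0}(0.2803)·e^{-i·0·4.5547}. Compute d first:
c=cos(0.2803/2)=0.990195, s=sin(0.2803/2)=0.139692; N=√[120·1·6·6]=65.726707
k∈{0,1} keeps every argument non-negative
  k=0: (−1)^2·65.7267/(12)·0.9902^4·0.1397^2 = +0.102751
  k=1: (−1)^3·65.7267/(12)·0.9902^2·0.1397^4 = -0.002045
d^3_{2,0}(0.2803) = +0.102751 -0.002045 = +0.100706
Attach z-rotation phases: D = e^{-i(2)(0.0552)}·(+0.100706)·e^{-i(0)(4.5547)} = +0.100093-0.011095i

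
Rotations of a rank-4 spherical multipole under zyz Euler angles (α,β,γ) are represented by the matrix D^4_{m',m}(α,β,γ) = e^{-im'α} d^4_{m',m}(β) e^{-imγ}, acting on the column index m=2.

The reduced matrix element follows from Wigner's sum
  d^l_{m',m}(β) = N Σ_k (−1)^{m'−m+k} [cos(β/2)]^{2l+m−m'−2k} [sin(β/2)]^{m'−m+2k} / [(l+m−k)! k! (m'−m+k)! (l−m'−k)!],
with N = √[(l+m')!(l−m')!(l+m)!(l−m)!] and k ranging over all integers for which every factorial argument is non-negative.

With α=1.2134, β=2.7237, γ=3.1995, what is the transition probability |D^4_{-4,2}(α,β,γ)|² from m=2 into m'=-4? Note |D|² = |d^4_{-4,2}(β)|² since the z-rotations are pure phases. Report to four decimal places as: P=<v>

First d^4_{-4,2}(β=2.7237), then the phase factors e^{-i(-4)α} and e^{-i(2)γ}:
c=cos(2.7237/2)=0.207429, s=sin(2.7237/2)=0.978250; N=√[1·40320·720·2]=7619.763776
The bounds max(0,m−m')=6 and min(l+m,l−m')=6 give 1 term
  k=6: (−1)^0·7619.7638/(1440)·0.2074^2·0.9783^6 = +0.199535
d^4_{-4,2}(2.7237) = +0.199535
|D^4_{-4,2}|² = |d^4_{-4,2}(β)|² = (+0.199535)² = 0.039814 (the z-rotation phases have unit modulus)

P=0.0398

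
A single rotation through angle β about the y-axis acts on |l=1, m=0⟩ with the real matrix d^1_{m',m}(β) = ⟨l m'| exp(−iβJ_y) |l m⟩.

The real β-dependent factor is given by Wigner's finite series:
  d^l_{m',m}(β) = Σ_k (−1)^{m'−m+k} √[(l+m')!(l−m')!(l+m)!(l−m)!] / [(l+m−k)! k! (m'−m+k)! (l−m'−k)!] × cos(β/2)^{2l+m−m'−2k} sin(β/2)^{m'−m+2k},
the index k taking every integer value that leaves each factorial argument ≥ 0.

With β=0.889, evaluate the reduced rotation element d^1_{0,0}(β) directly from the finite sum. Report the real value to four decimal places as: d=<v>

d^1_{0,0}(β=0.889) via Wigner's sum:
c=cos(0.889/2)=0.902826, s=sin(0.889/2)=0.430007; N=√[1·1·1·1]=1.000000
The bounds max(0,m−m')=0 and min(l+m,l−m')=1 give 2 terms
  k=0: (−1)^0·1.0000/(1)·0.9028^2·0.4300^0 = +0.815094
  k=1: (−1)^1·1.0000/(1)·0.9028^0·0.4300^2 = -0.184906
d^1_{0,0}(0.889) = +0.815094 -0.184906 = +0.630189

d=0.6302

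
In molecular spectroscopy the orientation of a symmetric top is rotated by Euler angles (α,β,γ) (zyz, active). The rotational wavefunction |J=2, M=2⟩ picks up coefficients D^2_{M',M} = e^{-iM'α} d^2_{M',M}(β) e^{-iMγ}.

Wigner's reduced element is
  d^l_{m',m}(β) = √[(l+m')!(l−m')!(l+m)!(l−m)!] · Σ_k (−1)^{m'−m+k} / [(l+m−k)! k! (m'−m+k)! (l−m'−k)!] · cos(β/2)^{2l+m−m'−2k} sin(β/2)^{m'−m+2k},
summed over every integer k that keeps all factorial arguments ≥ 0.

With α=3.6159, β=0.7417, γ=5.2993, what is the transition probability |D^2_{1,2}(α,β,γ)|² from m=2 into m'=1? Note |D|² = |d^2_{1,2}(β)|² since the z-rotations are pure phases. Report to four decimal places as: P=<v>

D^2_{1,2}(3.6159,0.7417,5.2993) = e^{-i·1·3.6159}·d^2_{1,2}(0.7417)·e^{-i·2·5.2993}. Compute d first:
With c≡cos(β/2)=0.932020 and s≡sin(β/2)=0.362408, N=[6·1·24·1]^{1/2}=12.000000
k∈{1} keeps every argument non-negative
  k=1: (−1)^0·12.0000/(6)·0.9320^3·0.3624^1 = +0.586817
d^2_{1,2}(0.7417) = +0.586817
|D^2_{1,2}|² = |d^2_{1,2}(β)|² = (+0.586817)² = 0.344354 (the z-rotation phases have unit modulus)

P=0.3444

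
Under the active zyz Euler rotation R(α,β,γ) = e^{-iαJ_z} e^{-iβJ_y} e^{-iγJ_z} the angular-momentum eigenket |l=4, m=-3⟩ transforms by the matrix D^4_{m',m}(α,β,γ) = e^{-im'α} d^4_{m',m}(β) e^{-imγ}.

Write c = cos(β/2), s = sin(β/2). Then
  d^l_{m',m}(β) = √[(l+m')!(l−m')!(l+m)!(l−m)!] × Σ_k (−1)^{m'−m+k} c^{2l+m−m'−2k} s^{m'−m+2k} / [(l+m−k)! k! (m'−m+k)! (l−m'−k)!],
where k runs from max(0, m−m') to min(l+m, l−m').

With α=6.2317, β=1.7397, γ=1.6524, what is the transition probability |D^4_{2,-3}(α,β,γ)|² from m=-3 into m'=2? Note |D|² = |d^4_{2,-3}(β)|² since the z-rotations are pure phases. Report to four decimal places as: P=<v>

P=0.1744

Split into d^4_{2,-3}(β=1.7397) × two z-phases.
Half-angle: c=0.644941, s=0.764232. N=√(720·2·1·5040)=2693.993318
Admissible k: 0..1 (factorial args all ≥0)
  k=0: (−1)^5·2693.9933/(240)·0.6449^3·0.7642^5 = -0.785005
  k=1: (−1)^6·2693.9933/(720)·0.6449^1·0.7642^7 = +0.367419
d^4_{2,-3}(1.7397) = -0.785005 +0.367419 = -0.417586
|D^4_{2,-3}|² = |d^4_{2,-3}(β)|² = (-0.417586)² = 0.174378 (the z-rotation phases have unit modulus)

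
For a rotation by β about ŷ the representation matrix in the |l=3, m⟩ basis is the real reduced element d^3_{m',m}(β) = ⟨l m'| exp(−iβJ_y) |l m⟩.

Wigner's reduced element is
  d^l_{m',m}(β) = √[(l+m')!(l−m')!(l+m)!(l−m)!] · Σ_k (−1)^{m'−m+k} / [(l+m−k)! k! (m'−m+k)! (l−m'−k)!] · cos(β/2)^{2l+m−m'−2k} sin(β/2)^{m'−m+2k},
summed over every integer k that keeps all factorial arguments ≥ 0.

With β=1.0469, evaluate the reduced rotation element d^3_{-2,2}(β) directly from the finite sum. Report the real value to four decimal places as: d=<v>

d^3_{-2,2}(β=1.0469) via Wigner's sum:
With c≡cos(β/2)=0.866100 and s≡sin(β/2)=0.499871, N=[1·120·120·1]^{1/2}=120.000000
The bounds max(0,m−m')=4 and min(l+m,l−m')=5 give 2 terms
  k=4: (−1)^0·120.0000/(24)·0.8661^2·0.4999^4 = +0.234174
  k=5: (−1)^1·120.0000/(120)·0.8661^0·0.4999^6 = -0.015601
d^3_{-2,2}(1.0469) = +0.234174 -0.015601 = +0.218573

d=0.2186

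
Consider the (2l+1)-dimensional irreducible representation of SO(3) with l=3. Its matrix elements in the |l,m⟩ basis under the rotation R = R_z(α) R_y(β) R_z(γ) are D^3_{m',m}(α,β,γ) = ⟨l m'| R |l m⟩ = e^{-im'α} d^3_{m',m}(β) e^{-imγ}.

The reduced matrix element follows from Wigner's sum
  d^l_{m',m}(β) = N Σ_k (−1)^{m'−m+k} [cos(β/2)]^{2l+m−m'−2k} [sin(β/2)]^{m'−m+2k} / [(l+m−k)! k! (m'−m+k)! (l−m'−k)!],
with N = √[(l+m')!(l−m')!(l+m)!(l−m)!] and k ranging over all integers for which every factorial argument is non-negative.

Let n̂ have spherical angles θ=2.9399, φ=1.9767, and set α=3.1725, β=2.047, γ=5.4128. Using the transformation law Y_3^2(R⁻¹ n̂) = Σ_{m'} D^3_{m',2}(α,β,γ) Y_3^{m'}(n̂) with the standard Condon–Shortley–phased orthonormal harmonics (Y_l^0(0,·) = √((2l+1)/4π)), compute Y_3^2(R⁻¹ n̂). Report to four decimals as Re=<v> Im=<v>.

Need the full column D^3_{m',2} for m'=−3..3 at α=3.1725, β=2.047, γ=5.4128.
cos(β/2)=0.520380, sin(β/2)=0.853935
d^3_{-3,2}: single k=5 term ⇒ +0.578788;  D = +0.150303-0.558932i
d^3_{-2,2}: k∈[4..5] ⇒ +0.719963 -0.387746 = +0.332217;  D = -0.076317+0.323332i
d^3_{-1,2}: k∈[3..4] ⇒ +0.554966 -0.747212 = -0.192246;  D = -0.038359+0.188380i
d^3_{0,2}: k∈[2..3] ⇒ +0.292883 -0.788680 = -0.495798;  D = +0.083868-0.488653i
d^3_{1,2}: k∈[1..2] ⇒ +0.103046 -0.554966 = -0.451921;  D = -0.062645+0.447558i
d^3_{2,2}: k∈[0..1] ⇒ +0.019858 -0.267364 = -0.247506;  D = +0.026718-0.246060i
d^3_{3,2}: single k=0 term ⇒ -0.079819;  D = -0.006160+0.079581i
Y_3^{m'}(θ=2.9399,φ=1.9767) and Σ D·Y over m':
  (+0.1503-0.5589i)·(+0.0031+0.0012i)  (-0.0763+0.3233i)·(+0.0277-0.0292i)  (-0.0384+0.1884i)·(-0.0971-0.2260i)  (+0.0839-0.4887i)·(-0.6579+0.0000i)  (-0.0626+0.4476i)·(+0.0971-0.2260i)  (+0.0267-0.2461i)·(+0.0277+0.0292i)  (-0.0062+0.0796i)·(-0.0031+0.0012i)
Y_3^2(R⁻¹ n̂) = +0.102461+0.372762i

Re=0.1025 Im=0.3728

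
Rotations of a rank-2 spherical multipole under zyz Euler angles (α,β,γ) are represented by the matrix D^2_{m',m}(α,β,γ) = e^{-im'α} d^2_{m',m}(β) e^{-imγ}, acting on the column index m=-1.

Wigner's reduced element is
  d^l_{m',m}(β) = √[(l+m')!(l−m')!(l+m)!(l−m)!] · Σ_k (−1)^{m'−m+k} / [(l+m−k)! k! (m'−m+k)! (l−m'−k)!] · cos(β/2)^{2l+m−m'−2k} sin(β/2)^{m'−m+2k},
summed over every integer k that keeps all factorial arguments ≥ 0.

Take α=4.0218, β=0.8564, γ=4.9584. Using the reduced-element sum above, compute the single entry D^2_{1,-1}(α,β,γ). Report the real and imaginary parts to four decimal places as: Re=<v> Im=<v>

Re=0.2360 Im=0.3209

D^2_{1,-1}(4.0218,0.8564,4.9584) = e^{-i·1·4.0218}·d^2_{1,-1}(0.8564)·e^{-i·-1·4.9584}. Compute d first:
With c≡cos(β/2)=0.909715 and s≡sin(β/2)=0.415234, N=[6·1·1·6]^{1/2}=6.000000
Admissible k: 0..1 (factorial args all ≥0)
  k=0: (−1)^2·6.0000/(2)·0.9097^2·0.4152^2 = +0.428073
  k=1: (−1)^3·6.0000/(6)·0.9097^0·0.4152^4 = -0.029728
d^2_{1,-1}(0.8564) = +0.428073 -0.029728 = +0.398344
D = (-0.636991+0.770871i)·(+0.398344)·(+0.243537-0.969892i) = +0.236031+0.320885i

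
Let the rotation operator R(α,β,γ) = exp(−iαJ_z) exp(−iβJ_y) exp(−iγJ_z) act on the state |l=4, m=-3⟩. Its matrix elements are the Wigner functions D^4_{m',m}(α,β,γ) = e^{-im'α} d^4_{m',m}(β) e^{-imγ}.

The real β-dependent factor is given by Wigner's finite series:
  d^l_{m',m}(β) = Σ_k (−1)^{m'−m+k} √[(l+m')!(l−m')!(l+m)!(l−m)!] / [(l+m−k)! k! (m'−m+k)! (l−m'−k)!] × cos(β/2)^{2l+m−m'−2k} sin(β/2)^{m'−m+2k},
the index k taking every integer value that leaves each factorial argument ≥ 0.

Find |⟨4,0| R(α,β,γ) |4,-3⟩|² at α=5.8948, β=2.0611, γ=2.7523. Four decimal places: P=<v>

First d^4_{0,-3}(β=2.0611), then the phase factors e^{-i(0)α} and e^{-i(-3)γ}:
c=cos(2.0611/2)=0.514347, s=sin(2.0611/2)=0.857582; N=√[24·24·1·5040]=1703.830978
k: max(0,(-3)−(0))=0 … min(4+(-3),4−(0))=1
  k=0: (−1)^3·1703.8310/(144)·0.5143^5·0.8576^3 = -0.268642
  k=1: (−1)^4·1703.8310/(144)·0.5143^3·0.8576^5 = +0.746813
d^4_{0,-3}(2.0611) = -0.268642 +0.746813 = +0.478171
|D^4_{0,-3}|² = |d^4_{0,-3}(β)|² = (+0.478171)² = 0.228648 (the z-rotation phases have unit modulus)

P=0.2286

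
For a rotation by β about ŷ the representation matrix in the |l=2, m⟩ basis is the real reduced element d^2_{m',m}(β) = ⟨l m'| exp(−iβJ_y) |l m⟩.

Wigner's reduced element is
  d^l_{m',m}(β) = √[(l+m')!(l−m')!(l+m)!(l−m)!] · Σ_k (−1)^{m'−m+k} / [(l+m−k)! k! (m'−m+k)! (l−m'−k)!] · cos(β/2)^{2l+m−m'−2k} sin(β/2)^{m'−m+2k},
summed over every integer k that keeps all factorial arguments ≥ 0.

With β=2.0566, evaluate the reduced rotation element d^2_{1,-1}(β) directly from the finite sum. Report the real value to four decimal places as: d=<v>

d^2_{1,-1}(β=2.0566) via Wigner's sum:
c=cos(2.0566/2)=0.516276, s=sin(2.0566/2)=0.856423; N=√[6·1·1·6]=6.000000
k: max(0,(-1)−(1))=0 … min(2+(-1),2−(1))=1
  k=0: (−1)^2·6.0000/(2)·0.5163^2·0.8564^2 = +0.586490
  k=1: (−1)^3·6.0000/(6)·0.5163^0·0.8564^4 = -0.537963
d^2_{1,-1}(2.0566) = +0.586490 -0.537963 = +0.048527

d=0.0485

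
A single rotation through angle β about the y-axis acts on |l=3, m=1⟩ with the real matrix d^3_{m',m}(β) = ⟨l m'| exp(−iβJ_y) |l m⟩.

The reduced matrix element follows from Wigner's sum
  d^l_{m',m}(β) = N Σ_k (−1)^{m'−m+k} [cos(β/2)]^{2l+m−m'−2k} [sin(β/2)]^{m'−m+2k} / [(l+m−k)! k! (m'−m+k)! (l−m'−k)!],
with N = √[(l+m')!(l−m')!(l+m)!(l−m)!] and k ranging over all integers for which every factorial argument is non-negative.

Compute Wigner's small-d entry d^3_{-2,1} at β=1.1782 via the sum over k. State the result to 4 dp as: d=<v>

d^3_{-2,1}(β=1.1782) via Wigner's sum:
c=cos(1.1782/2)=0.831441, s=sin(1.1782/2)=0.555613; N=√[1·120·24·2]=75.894664
The bounds max(0,m−m')=3 and min(l+m,l−m')=4 give 2 terms
  k=3: (−1)^0·75.8947/(12)·0.8314^3·0.5556^3 = +0.623507
  k=4: (−1)^1·75.8947/(24)·0.8314^1·0.5556^5 = -0.139217
d^3_{-2,1}(1.1782) = +0.623507 -0.139217 = +0.484290

d=0.4843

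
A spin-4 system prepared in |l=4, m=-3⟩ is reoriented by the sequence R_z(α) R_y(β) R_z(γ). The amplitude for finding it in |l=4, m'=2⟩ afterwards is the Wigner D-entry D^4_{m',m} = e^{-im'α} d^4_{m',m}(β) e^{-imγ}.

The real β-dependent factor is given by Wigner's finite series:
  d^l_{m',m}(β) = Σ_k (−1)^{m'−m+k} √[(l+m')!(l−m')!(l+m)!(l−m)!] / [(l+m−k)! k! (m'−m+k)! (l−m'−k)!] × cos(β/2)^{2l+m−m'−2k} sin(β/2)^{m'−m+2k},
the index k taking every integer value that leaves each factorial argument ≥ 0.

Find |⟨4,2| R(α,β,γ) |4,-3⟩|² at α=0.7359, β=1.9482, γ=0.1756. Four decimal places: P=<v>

P=0.0459

D^4_{2,-3}(0.7359,1.9482,0.1756) = e^{-i·2·0.7359}·d^4_{2,-3}(1.9482)·e^{-i·-3·0.1756}. Compute d first:
Half-angle: c=0.561913, s=0.827197. N=√(720·2·1·5040)=2693.993318
Admissible k: 0..1 (factorial args all ≥0)
  k=0: (−1)^5·2693.9933/(240)·0.5619^3·0.8272^5 = -0.771321
  k=1: (−1)^6·2693.9933/(720)·0.5619^1·0.8272^7 = +0.557178
d^4_{2,-3}(1.9482) = -0.771321 +0.557178 = -0.214144
|D^4_{2,-3}|² = |d^4_{2,-3}(β)|² = (-0.214144)² = 0.045858 (the z-rotation phases have unit modulus)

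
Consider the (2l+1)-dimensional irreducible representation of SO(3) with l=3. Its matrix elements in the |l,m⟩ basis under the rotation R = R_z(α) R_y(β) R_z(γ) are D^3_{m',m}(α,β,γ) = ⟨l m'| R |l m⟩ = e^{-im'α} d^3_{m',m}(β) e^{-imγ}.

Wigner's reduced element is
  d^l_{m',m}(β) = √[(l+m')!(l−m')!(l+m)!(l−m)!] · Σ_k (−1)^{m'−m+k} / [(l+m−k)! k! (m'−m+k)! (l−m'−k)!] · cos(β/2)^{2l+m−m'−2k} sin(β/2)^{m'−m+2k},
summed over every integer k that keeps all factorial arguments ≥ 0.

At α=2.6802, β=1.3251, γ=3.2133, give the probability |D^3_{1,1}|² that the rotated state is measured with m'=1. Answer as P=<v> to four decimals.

P=0.1564

Split into d^3_{1,1}(β=1.3251) × two z-phases.
c=cos(1.3251/2)=0.788426, s=sin(1.3251/2)=0.615129; N=√[24·2·24·2]=48.000000
The bounds max(0,m−m')=0 and min(l+m,l−m')=2 give 3 terms
  k=0: (−1)^0·48.0000/(48)·0.7884^6·0.6151^0 = +0.240196
  k=1: (−1)^1·48.0000/(6)·0.7884^4·0.6151^2 = -1.169680
  k=2: (−1)^2·48.0000/(8)·0.7884^2·0.6151^4 = +0.533997
d^3_{1,1}(1.3251) = +0.240196 -1.169680 +0.533997 = -0.395486
|D^3_{1,1}|² = |d^3_{1,1}(β)|² = (-0.395486)² = 0.156409 (the z-rotation phases have unit modulus)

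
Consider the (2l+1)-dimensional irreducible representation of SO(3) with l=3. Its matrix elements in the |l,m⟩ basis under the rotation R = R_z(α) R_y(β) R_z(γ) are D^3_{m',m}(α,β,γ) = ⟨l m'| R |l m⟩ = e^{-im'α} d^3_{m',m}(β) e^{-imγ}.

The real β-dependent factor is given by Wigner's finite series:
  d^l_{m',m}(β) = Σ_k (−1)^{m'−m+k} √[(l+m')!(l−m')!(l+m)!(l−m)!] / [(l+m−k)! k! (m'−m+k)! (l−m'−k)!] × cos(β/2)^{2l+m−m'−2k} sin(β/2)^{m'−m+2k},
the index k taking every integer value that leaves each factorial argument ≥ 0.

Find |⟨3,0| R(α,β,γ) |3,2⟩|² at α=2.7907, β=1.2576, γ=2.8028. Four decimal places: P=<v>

D^3_{0,2}(2.7907,1.2576,2.8028) = e^{-i·0·2.7907}·d^3_{0,2}(1.2576)·e^{-i·2·2.8028}. Compute d first:
With c≡cos(β/2)=0.808734 and s≡sin(β/2)=0.588175, N=[6·6·120·1]^{1/2}=65.726707
The bounds max(0,m−m')=2 and min(l+m,l−m')=3 give 2 terms
  k=2: (−1)^0·65.7267/(12)·0.8087^4·0.5882^2 = +0.810580
  k=3: (−1)^1·65.7267/(12)·0.8087^2·0.5882^4 = -0.428743
d^3_{0,2}(1.2576) = +0.810580 -0.428743 = +0.381837
|D^3_{0,2}|² = |d^3_{0,2}(β)|² = (+0.381837)² = 0.145799 (the z-rotation phases have unit modulus)

P=0.1458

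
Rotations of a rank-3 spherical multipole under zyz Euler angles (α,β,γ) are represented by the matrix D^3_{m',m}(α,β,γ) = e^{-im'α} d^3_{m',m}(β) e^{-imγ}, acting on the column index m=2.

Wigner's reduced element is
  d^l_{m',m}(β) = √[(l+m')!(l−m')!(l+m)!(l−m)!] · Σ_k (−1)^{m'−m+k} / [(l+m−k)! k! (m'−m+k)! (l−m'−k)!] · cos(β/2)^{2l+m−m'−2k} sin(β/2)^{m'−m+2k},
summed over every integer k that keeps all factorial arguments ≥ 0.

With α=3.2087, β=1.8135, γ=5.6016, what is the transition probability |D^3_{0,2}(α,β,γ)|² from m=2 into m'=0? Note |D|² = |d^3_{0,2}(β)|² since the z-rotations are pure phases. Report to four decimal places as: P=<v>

First d^3_{0,2}(β=1.8135), then the phase factors e^{-i(0)α} and e^{-i(2)γ}:
Half-angle: c=0.616308, s=0.787505. N=√(6·6·120·1)=65.726707
Admissible k: 2..3 (factorial args all ≥0)
  k=2: (−1)^0·65.7267/(12)·0.6163^4·0.7875^2 = +0.490072
  k=3: (−1)^1·65.7267/(12)·0.6163^2·0.7875^4 = -0.800147
d^3_{0,2}(1.8135) = +0.490072 -0.800147 = -0.310076
|D^3_{0,2}|² = |d^3_{0,2}(β)|² = (-0.310076)² = 0.096147 (the z-rotation phases have unit modulus)

P=0.0961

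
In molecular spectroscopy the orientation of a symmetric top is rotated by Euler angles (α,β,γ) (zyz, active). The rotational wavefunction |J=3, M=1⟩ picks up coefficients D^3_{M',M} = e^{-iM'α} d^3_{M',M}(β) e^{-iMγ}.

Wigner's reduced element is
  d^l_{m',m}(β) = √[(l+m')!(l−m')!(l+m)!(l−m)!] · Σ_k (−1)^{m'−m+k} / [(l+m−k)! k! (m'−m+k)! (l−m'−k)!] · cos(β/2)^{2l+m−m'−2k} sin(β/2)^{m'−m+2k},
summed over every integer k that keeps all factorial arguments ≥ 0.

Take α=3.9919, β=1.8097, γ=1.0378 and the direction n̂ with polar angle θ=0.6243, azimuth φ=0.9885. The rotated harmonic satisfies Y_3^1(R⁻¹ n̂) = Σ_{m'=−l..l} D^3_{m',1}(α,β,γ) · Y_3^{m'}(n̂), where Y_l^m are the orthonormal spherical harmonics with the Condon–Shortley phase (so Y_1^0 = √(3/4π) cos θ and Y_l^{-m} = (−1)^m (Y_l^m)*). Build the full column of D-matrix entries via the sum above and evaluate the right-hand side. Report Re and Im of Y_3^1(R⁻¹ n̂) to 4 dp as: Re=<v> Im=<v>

Need the full column D^3_{m',1} for m'=−3..3 at α=3.9919, β=1.8097, γ=1.0378.
cos(β/2)=0.617804, sin(β/2)=0.786332
d^3_{-3,1}: single k=4 term ⇒ +0.565160;  D = -0.032577-0.564220i
d^3_{-2,1}: k∈[3..4] ⇒ +0.725103 -0.587329 = +0.137774;  D = +0.108602+0.084778i
d^3_{-1,1}: k∈[2..4] ⇒ +0.540462 -1.167389 +0.236394 = -0.390533;  D = +0.383688-0.072794i
d^3_{0,1}: k∈[1..3] ⇒ +0.245160 -1.191466 +0.643387 = -0.302920;  D = -0.153919+0.260901i
d^3_{1,1}: k∈[0..2] ⇒ +0.055604 -0.720616 +0.875542 = +0.210529;  D = +0.065688+0.200019i
d^3_{2,1}: k∈[0..1] ⇒ -0.223799 +0.725103 = +0.501304;  D = -0.461109-0.196683i
d^3_{3,1}: single k=0 term ⇒ +0.348867;  D = +0.314570-0.150843i
Y_3^{m'}(θ=0.6243,φ=0.9885) and Σ D·Y over m':
  (-0.0326-0.5642i)·(-0.0820-0.0146i)  (+0.1086+0.0848i)·(-0.1119-0.2603i)  (+0.3837-0.0728i)·(+0.2381-0.3616i)  (-0.1539+0.2609i)·(+0.0883+0.0000i)  (+0.0657+0.2000i)·(-0.2381-0.3616i)  (-0.4611-0.1967i)·(-0.1119+0.2603i)  (+0.3146-0.1508i)·(+0.0820-0.0146i)
Y_3^1(R⁻¹ n̂) = +0.238875-0.310343i

Re=0.2389 Im=-0.3103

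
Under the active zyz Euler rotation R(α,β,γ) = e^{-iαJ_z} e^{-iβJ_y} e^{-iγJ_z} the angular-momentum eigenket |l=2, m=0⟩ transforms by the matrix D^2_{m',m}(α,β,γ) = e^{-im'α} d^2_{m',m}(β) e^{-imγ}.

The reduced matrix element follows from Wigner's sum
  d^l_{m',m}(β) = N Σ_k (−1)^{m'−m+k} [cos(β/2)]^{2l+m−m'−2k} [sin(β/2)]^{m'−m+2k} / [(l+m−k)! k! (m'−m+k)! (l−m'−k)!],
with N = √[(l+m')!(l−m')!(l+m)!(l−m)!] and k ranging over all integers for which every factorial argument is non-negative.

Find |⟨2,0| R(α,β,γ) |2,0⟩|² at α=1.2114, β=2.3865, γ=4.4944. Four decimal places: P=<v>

Split into d^2_{0,0}(β=2.3865) × two z-phases.
c=cos(2.3865/2)=0.368641, s=sin(2.3865/2)=0.929572; N=√[2·2·2·2]=4.000000
Admissible k: 0..2 (factorial args all ≥0)
  k=0: (−1)^0·4.0000/(4)·0.3686^4·0.9296^0 = +0.018468
  k=1: (−1)^1·4.0000/(1)·0.3686^2·0.9296^2 = -0.469713
  k=2: (−1)^2·4.0000/(4)·0.3686^0·0.9296^4 = +0.746676
d^2_{0,0}(2.3865) = +0.018468 -0.469713 +0.746676 = +0.295430
|D^2_{0,0}|² = |d^2_{0,0}(β)|² = (+0.295430)² = 0.087279 (the z-rotation phases have unit modulus)

P=0.0873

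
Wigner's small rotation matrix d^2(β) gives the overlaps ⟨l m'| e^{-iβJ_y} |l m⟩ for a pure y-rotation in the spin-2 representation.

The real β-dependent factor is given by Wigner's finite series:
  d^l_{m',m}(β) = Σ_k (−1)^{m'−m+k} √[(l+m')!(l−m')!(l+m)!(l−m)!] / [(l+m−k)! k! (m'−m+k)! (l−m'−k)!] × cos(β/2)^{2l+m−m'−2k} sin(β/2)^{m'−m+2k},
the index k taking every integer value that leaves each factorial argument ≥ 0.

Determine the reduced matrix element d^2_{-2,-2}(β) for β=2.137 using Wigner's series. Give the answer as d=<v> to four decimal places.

d=0.0537

d^2_{-2,-2}(β=2.137) via Wigner's sum:
c=cos(2.137/2)=0.481439, s=sin(2.137/2)=0.876479; N=√[1·24·1·24]=24.000000
k∈{0} keeps every argument non-negative
  k=0: (−1)^0·24.0000/(24)·0.4814^4·0.8765^0 = +0.053724
d^2_{-2,-2}(2.137) = +0.053724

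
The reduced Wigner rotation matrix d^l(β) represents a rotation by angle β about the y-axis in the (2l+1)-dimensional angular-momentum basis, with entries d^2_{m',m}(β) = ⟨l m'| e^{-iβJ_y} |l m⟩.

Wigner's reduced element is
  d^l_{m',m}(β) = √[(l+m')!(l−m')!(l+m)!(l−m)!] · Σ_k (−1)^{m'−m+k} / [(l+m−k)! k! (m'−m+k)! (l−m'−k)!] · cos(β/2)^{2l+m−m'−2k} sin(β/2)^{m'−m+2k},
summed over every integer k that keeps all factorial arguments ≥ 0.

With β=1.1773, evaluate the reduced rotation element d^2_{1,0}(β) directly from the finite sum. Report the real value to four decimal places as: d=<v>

d=-0.4337

d^2_{1,0}(β=1.1773) via Wigner's sum:
c=cos(1.1773/2)=0.831691, s=sin(1.1773/2)=0.555239; N=√[6·1·2·2]=4.898979
Admissible k: 0..1 (factorial args all ≥0)
  k=0: (−1)^1·4.8990/(2)·0.8317^3·0.5552^1 = -0.782423
  k=1: (−1)^2·4.8990/(2)·0.8317^1·0.5552^3 = +0.348720
d^2_{1,0}(1.1773) = -0.782423 +0.348720 = -0.433703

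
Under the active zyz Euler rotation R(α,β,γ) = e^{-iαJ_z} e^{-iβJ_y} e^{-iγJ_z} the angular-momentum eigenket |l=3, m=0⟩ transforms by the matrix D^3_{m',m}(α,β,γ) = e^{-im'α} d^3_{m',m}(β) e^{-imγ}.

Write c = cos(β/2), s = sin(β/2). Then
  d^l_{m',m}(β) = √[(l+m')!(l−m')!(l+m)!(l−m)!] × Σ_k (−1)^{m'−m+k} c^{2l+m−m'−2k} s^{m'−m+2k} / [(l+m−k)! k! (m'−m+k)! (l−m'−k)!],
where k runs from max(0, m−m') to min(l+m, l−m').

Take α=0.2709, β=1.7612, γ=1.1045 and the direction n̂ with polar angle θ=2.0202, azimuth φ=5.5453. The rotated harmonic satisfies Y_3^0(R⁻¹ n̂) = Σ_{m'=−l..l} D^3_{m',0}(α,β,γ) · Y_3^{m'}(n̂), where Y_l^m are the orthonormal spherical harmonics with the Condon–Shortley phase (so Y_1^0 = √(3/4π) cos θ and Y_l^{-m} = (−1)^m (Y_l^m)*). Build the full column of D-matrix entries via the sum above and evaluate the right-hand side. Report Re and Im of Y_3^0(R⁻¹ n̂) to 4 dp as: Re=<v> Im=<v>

Re=-0.3032 Im=0.0000

Need the full column D^3_{m',0} for m'=−3..3 at α=0.2709, β=1.7612, γ=1.1045.
cos(β/2)=0.636689, sin(β/2)=0.771121
d^3_{-3,0}: single k=3 term ⇒ +0.529254;  D = +0.363883+0.384315i
d^3_{-2,0}: k∈[2..3] ⇒ +0.535197 -0.785064 = -0.249866;  D = -0.214081-0.128851i
d^3_{-1,0}: k∈[1..3] ⇒ +0.279479 -1.229874 +0.601354 = -0.349041;  D = -0.336312-0.093403i
d^3_{0,0}: k∈[0..3] ⇒ +0.066614 -0.879419 +1.289991 -0.210250 = +0.266936;  D = +0.266936+0.000000i
d^3_{1,0}: k∈[0..2] ⇒ -0.279479 +1.229874 -0.601354 = +0.349041;  D = +0.336312-0.093403i
d^3_{2,0}: k∈[0..1] ⇒ +0.535197 -0.785064 = -0.249866;  D = -0.214081+0.128851i
d^3_{3,0}: single k=0 term ⇒ -0.529254;  D = -0.363883+0.384315i
Y_3^{m'}(θ=2.0202,φ=5.5453) and Σ D·Y over m':
  (+0.3639+0.3843i)·(-0.1828+0.2440i)  (-0.2141-0.1289i)·(-0.0342-0.3586i)  (-0.3363-0.0934i)·(-0.0121-0.0110i)  (+0.2669+0.0000i)·(+0.3334+0.0000i)  (+0.3363-0.0934i)·(+0.0121-0.0110i)  (-0.2141+0.1289i)·(-0.0342+0.3586i)  (-0.3639+0.3843i)·(+0.1828+0.2440i)
Y_3^0(R⁻¹ n̂) = -0.303247+0.000000i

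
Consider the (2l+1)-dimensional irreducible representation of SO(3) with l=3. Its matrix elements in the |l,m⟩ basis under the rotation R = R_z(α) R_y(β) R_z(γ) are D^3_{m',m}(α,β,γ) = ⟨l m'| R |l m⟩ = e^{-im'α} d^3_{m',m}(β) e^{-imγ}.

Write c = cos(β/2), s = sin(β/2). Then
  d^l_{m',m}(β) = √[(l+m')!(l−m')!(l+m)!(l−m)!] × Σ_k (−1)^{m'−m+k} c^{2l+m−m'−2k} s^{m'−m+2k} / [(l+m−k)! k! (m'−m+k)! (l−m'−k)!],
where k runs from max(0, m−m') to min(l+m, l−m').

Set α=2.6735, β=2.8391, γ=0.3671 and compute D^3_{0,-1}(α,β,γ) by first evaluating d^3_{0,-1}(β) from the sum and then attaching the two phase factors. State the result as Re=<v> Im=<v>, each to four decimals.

Re=-0.4282 Im=-0.1646

Split into d^3_{0,-1}(β=2.8391) × two z-phases.
With c≡cos(β/2)=0.150670 and s≡sin(β/2)=0.988584, N=[6·6·2·24]^{1/2}=41.569219
The bounds max(0,m−m')=0 and min(l+m,l−m')=2 give 3 terms
  k=0: (−1)^1·41.5692/(12)·0.1507^5·0.9886^1 = -0.000266
  k=1: (−1)^2·41.5692/(4)·0.1507^3·0.9886^3 = +0.034343
  k=2: (−1)^3·41.5692/(12)·0.1507^1·0.9886^5 = -0.492818
d^3_{0,-1}(2.8391) = -0.000266 +0.034343 -0.492818 = -0.458741
D = (+1.000000+0.000000i)·(-0.458741)·(+0.933372+0.358910i) = -0.428176-0.164647i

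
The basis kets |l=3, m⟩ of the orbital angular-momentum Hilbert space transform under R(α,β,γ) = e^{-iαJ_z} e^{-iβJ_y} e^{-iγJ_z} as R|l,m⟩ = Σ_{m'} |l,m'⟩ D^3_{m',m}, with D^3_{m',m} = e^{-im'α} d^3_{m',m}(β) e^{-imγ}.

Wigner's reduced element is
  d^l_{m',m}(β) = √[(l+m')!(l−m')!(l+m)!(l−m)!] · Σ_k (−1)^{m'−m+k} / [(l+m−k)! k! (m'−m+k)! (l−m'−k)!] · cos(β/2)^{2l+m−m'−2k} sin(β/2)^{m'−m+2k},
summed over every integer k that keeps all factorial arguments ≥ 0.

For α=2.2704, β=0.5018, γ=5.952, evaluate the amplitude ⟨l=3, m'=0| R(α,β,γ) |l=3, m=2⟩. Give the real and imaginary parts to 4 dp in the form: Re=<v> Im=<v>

Re=0.2190 Im=0.1708

D^3_{0,2}(2.2704,0.5018,5.952) = e^{-i·0·2.2704}·d^3_{0,2}(0.5018)·e^{-i·2·5.952}. Compute d first:
With c≡cos(β/2)=0.968689 and s≡sin(β/2)=0.248276, N=[6·6·120·1]^{1/2}=65.726707
k∈{2,3} keeps every argument non-negative
  k=2: (−1)^0·65.7267/(12)·0.9687^4·0.2483^2 = +0.297281
  k=3: (−1)^1·65.7267/(12)·0.9687^2·0.2483^4 = -0.019528
d^3_{0,2}(0.5018) = +0.297281 -0.019528 = +0.277753
Attach z-rotation phases: D = e^{-i(0)(2.2704)}·(+0.277753)·e^{-i(2)(5.952)} = +0.219018+0.170815i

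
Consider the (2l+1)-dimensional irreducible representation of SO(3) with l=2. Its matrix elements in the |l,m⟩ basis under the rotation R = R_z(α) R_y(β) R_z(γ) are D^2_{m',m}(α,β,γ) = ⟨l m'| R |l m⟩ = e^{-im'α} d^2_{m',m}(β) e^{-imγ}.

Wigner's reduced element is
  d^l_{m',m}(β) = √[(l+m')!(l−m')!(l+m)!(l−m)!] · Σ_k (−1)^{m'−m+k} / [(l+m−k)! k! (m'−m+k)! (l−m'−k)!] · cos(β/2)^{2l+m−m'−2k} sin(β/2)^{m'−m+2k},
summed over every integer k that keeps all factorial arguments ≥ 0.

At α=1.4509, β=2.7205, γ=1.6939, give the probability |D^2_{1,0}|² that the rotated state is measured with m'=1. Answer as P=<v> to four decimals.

P=0.2087

D^2_{1,0}(1.4509,2.7205,1.6939) = e^{-i·1·1.4509}·d^2_{1,0}(2.7205)·e^{-i·0·1.6939}. Compute d first:
c=cos(2.7205/2)=0.208994, s=sin(2.7205/2)=0.977917; N=√[6·1·2·2]=4.898979
k: max(0,(0)−(1))=0 … min(2+(0),2−(1))=1
  k=0: (−1)^1·4.8990/(2)·0.2090^3·0.9779^1 = -0.021867
  k=1: (−1)^2·4.8990/(2)·0.2090^1·0.9779^3 = +0.478758
d^2_{1,0}(2.7205) = -0.021867 +0.478758 = +0.456891
|D^2_{1,0}|² = |d^2_{1,0}(β)|² = (+0.456891)² = 0.208749 (the z-rotation phases have unit modulus)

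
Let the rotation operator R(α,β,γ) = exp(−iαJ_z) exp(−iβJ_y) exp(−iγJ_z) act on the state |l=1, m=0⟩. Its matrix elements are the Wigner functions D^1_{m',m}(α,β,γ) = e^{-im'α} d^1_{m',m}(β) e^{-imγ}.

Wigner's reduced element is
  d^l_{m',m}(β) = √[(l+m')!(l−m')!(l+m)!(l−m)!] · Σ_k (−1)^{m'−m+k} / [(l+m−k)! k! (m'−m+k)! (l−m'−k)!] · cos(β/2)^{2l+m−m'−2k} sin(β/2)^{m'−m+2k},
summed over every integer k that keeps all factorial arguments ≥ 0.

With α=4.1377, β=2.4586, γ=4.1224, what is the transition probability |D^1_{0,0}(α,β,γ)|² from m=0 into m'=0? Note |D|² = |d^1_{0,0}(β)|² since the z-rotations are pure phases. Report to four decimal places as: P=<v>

Split into d^1_{0,0}(β=2.4586) × two z-phases.
c=cos(2.4586/2)=0.334897, s=sin(2.4586/2)=0.942255; N=√[1·1·1·1]=1.000000
k: max(0,(0)−(0))=0 … min(1+(0),1−(0))=1
  k=0: (−1)^0·1.0000/(1)·0.3349^2·0.9423^0 = +0.112156
  k=1: (−1)^1·1.0000/(1)·0.3349^0·0.9423^2 = -0.887844
d^1_{0,0}(2.4586) = +0.112156 -0.887844 = -0.775687
|D^1_{0,0}|² = |d^1_{0,0}(β)|² = (-0.775687)² = 0.601691 (the z-rotation phases have unit modulus)

P=0.6017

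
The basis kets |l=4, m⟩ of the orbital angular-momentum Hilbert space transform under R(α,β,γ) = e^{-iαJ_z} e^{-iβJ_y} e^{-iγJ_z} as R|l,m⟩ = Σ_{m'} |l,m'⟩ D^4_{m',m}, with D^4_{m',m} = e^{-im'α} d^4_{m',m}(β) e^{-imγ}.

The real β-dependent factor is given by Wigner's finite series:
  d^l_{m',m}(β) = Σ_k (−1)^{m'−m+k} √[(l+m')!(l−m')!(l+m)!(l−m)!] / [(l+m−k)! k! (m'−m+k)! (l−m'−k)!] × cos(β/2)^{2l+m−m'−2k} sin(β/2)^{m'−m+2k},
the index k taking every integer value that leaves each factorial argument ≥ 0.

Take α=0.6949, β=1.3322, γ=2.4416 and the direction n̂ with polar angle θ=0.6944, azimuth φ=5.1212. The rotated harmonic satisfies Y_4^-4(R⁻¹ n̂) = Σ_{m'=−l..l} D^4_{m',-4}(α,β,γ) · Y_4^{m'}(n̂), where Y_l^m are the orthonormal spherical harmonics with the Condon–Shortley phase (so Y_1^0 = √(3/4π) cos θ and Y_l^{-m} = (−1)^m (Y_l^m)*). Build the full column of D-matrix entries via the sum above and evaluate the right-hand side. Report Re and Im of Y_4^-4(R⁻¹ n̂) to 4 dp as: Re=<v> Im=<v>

Need the full column D^4_{m',-4} for m'=−4..4 at α=0.6949, β=1.3322, γ=2.4416.
cos(β/2)=0.786238, sin(β/2)=0.617924
d^4_{-4,-4}: single k=0 term ⇒ +0.146026;  D = +0.145996-0.002974i
d^4_{-3,-4}: single k=0 term ⇒ -0.324606;  D = -0.245050+0.212884i
d^4_{-2,-4}: single k=0 term ⇒ +0.477279;  D = +0.076334-0.471135i
d^4_{-1,-4}: single k=0 term ⇒ -0.530480;  D = +0.270129+0.456551i
d^4_{0,-4}: single k=0 term ⇒ +0.466128;  D = -0.439192-0.156160i
d^4_{1,-4}: single k=0 term ⇒ -0.327666;  D = +0.307431-0.113364i
d^4_{2,-4}: single k=0 term ⇒ +0.182095;  D = -0.090893+0.157788i
d^4_{3,-4}: single k=0 term ⇒ -0.076497;  D = -0.013114-0.075365i
d^4_{4,-4}: single k=0 term ⇒ +0.021256;  D = +0.016208+0.013752i
Y_4^{m'}(θ=0.6944,φ=5.1212) and Σ D·Y over m':
  (+0.1460-0.0030i)·(-0.0048-0.0741i)  (-0.2451+0.2129i)·(-0.2373-0.0851i)  (+0.0763-0.4711i)·(-0.2936+0.3131i)  (+0.2701+0.4566i)·(+0.1048+0.2420i)  (-0.4392-0.1562i)·(-0.2656+0.0000i)  (+0.3074-0.1134i)·(-0.1048+0.2420i)  (-0.0909+0.1578i)·(-0.2936-0.3131i)  (-0.0131-0.0754i)·(+0.2373-0.0851i)  (+0.0162+0.0138i)·(-0.0048+0.0741i)
Y_4^-4(R⁻¹ n̂) = +0.295643+0.329242i

Re=0.2956 Im=0.3292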